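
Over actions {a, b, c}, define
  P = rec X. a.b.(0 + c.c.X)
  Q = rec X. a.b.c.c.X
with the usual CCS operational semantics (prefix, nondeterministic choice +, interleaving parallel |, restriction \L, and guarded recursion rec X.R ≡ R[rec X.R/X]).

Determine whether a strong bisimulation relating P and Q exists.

YES

Reachable graph of P (4 states):
  u0 = rec X. a.b.(0 + c.c.X) → —a→ u1
  u1 = b.(0 + c.c.(rec X. a.b.(0 + c.c.X))) → —b→ u2
  u2 = 0 + c.c.(rec X. a.b.(0 + c.c.X)) → —c→ u3
  u3 = c.(rec X. a.b.(0 + c.c.X)) → —c→ u0
Reachable graph of Q (4 states):
  v0 = rec X. a.b.c.c.X → —a→ v1
  v1 = b.c.c.(rec X. a.b.c.c.X) → —b→ v2
  v2 = c.c.(rec X. a.b.c.c.X) → —c→ v3
  v3 = c.(rec X. a.b.c.c.X) → —c→ v0
Coarsest stable partition (strong bisimilarity classes):
  B0 = {u0, v0}
  B1 = {u1, v1}
  B2 = {u2, v2}
  B3 = {u3, v3}
u0 ∈ B0, v0 ∈ B0 → same block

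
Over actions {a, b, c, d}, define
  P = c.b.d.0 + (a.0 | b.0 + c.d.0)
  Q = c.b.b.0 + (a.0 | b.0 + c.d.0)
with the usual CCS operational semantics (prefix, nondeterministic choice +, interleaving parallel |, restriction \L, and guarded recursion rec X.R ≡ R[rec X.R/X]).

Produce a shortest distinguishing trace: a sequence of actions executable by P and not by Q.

LTS(P): 7 reachable states
  u0 = c.b.d.0 + (a.0 | b.0 + c.d.0) | —a→ u1, —b→ u2, —c→ u3, —c→ u4
  u1 = 0 | b.0 | —b→ u5
  u2 = a.0 | 0 | —a→ u5
  u3 = b.d.0 | —b→ u4
  u4 = d.0 | —d→ u6
  u5 = 0 | 0 | stopped
  u6 = 0 | stopped
LTS(Q): 8 reachable states
  v0 = c.b.b.0 + (a.0 | b.0 + c.d.0) | —a→ v1, —b→ v2, —c→ v3, —c→ v4
  v1 = 0 | b.0 | —b→ v5
  v2 = a.0 | 0 | —a→ v5
  v3 = b.b.0 | —b→ v6
  v4 = d.0 | —d→ v7
  v5 = 0 | 0 | stopped
  v6 = b.0 | —b→ v7
  v7 = 0 | stopped
Trace ⟨cbd⟩ through P, begin at {u0}:
  [1] c ⇒ {u3, u4}
  [2] b ⇒ {u4}
  [3] d ⇒ {u6}
  — P admits the full trace.
Trace ⟨cbd⟩ through Q, begin at {v0}:
  [1] c ⇒ {v3, v4}
  [2] b ⇒ {v6}
  [3] d ⇒ ∅ (Q stuck)

cbd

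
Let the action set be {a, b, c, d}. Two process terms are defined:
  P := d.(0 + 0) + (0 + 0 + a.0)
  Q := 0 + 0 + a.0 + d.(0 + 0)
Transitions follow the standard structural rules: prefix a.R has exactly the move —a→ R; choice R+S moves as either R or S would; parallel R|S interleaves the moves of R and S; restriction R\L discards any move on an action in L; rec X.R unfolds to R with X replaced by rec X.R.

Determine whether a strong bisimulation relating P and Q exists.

P ~ Q

P's transition system — 3 states:
  s0 = d.(0 + 0) + (0 + 0 + a.0) ⊢ =a=> s1, =d=> s2
  s1 = 0 ⊢ ∅
  s2 = 0 + 0 ⊢ ∅
Q's transition system — 3 states:
  t0 = 0 + 0 + a.0 + d.(0 + 0) ⊢ =a=> t1, =d=> t2
  t1 = 0 ⊢ ∅
  t2 = 0 + 0 ⊢ ∅
Bisimilarity quotient blocks:
  B0 = {s0, t0}
  B1 = {s1, s2, t1, t2}
s0 ∈ B0, t0 ∈ B0 → same block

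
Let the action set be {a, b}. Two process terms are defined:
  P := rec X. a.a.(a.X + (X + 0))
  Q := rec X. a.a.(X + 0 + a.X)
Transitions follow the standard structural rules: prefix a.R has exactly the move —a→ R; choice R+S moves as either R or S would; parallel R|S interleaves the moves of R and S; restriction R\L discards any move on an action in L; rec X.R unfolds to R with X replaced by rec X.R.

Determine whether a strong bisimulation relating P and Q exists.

P ~ Q

LTS(P): 3 reachable states
  p0 = rec X. a.a.(a.X + (X + 0)) has moves —a→ p1
  p1 = a.(a.(rec X. a.a.(a.X + (X + 0))) + ((rec X. a.a.(a.X + (X + 0))) + 0)) has moves —a→ p2
  p2 = a.(rec X. a.a.(a.X + (X + 0))) + ((rec X. a.a.(a.X + (X + 0))) + 0) has moves —a→ p0, —a→ p1
LTS(Q): 3 reachable states
  q0 = rec X. a.a.(X + 0 + a.X) has moves —a→ q1
  q1 = a.((rec X. a.a.(X + 0 + a.X)) + 0 + a.(rec X. a.a.(X + 0 + a.X))) has moves —a→ q2
  q2 = (rec X. a.a.(X + 0 + a.X)) + 0 + a.(rec X. a.a.(X + 0 + a.X)) has moves —a→ q0, —a→ q1
Coarsest stable partition (strong bisimilarity classes):
  B0 = {p0, p1, p2, q0, q1, q2}
p0 ∈ B0, q0 ∈ B0 → same block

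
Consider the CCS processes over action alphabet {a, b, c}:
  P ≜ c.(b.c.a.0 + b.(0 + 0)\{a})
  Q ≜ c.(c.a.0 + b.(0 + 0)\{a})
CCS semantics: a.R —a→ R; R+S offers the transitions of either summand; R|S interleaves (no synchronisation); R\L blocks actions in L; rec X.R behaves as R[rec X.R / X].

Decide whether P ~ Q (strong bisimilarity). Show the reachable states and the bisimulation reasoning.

Reachable graph of P (6 states):
  s0 = c.(b.c.a.0 + b.(0 + 0)\{a}) ⊢ —c→ s1
  s1 = b.c.a.0 + b.(0 + 0)\{a} ⊢ —b→ s2, —b→ s3
  s2 = (0 + 0)\{a} ⊢ (no moves)
  s3 = c.a.0 ⊢ —c→ s4
  s4 = a.0 ⊢ —a→ s5
  s5 = 0 ⊢ (no moves)
Reachable graph of Q (5 states):
  t0 = c.(c.a.0 + b.(0 + 0)\{a}) ⊢ —c→ t1
  t1 = c.a.0 + b.(0 + 0)\{a} ⊢ —b→ t2, —c→ t3
  t2 = (0 + 0)\{a} ⊢ (no moves)
  t3 = a.0 ⊢ —a→ t4
  t4 = 0 ⊢ (no moves)
Partition-refinement fixed point:
  B0 = {s0}
  B1 = {s1}
  B2 = {s3}
  B3 = {s4, t3}
  B4 = {s2, s5, t2, t4}
  B5 = {t0}
  B6 = {t1}
s0 ∈ B0, t0 ∈ B5 → different blocks

not bisimilar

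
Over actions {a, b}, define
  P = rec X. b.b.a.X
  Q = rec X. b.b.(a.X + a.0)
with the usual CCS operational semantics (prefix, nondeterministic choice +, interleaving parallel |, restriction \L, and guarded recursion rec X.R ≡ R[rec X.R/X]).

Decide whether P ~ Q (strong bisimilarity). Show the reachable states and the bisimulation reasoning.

NO

LTS(P): 3 reachable states
  s0 = rec X. b.b.a.X | --b--▸ s1
  s1 = b.a.(rec X. b.b.a.X) | --b--▸ s2
  s2 = a.(rec X. b.b.a.X) | --a--▸ s0
LTS(Q): 4 reachable states
  t0 = rec X. b.b.(a.X + a.0) | --b--▸ t1
  t1 = b.(a.(rec X. b.b.(a.X + a.0)) + a.0) | --b--▸ t2
  t2 = a.(rec X. b.b.(a.X + a.0)) + a.0 | --a--▸ t0, --a--▸ t3
  t3 = 0 | ∅
Partition-refinement fixed point:
  B0 = {s0}
  B1 = {s1}
  B2 = {s2}
  B3 = {t0}
  B4 = {t1}
  B5 = {t2}
  B6 = {t3}
s0 ∈ B0, t0 ∈ B3 → different blocks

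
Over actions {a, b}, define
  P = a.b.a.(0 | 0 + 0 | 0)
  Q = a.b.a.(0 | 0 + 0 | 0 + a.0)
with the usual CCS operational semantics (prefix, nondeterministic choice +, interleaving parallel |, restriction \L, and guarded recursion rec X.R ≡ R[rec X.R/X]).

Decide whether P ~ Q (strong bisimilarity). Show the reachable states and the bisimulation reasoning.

Reachable graph of P (4 states):
  u0 = a.b.a.(0 | 0 + 0 | 0) ⊢ --a--▸ u1
  u1 = b.a.(0 | 0 + 0 | 0) ⊢ --b--▸ u2
  u2 = a.(0 | 0 + 0 | 0) ⊢ --a--▸ u3
  u3 = 0 | 0 + 0 | 0 ⊢ deadlocked
Reachable graph of Q (5 states):
  v0 = a.b.a.(0 | 0 + 0 | 0 + a.0) ⊢ --a--▸ v1
  v1 = b.a.(0 | 0 + 0 | 0 + a.0) ⊢ --b--▸ v2
  v2 = a.(0 | 0 + 0 | 0 + a.0) ⊢ --a--▸ v3
  v3 = 0 | 0 + 0 | 0 + a.0 ⊢ --a--▸ v4
  v4 = 0 ⊢ deadlocked
Bisimilarity quotient blocks:
  B0 = {u0}
  B1 = {u1}
  B2 = {u2, v3}
  B3 = {u3, v4}
  B4 = {v0}
  B5 = {v1}
  B6 = {v2}
u0 ∈ B0, v0 ∈ B4 → different blocks

NO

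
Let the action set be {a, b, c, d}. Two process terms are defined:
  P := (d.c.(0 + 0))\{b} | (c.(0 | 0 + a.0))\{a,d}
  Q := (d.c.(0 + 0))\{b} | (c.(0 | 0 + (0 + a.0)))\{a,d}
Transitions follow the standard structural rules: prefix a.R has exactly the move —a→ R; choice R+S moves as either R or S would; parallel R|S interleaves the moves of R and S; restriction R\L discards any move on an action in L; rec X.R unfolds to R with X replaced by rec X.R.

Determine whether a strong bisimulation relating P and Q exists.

bisimilar

P's transition system — 6 states:
  u0 = (d.c.(0 + 0))\{b} | (c.(0 | 0 + a.0))\{a,d} → ··c··> u1, ··d··> u2
  u1 = (d.c.(0 + 0))\{b} | (0 | 0 + a.0)\{a,d} → ··d··> u3
  u2 = (c.(0 + 0))\{b} | (c.(0 | 0 + a.0))\{a,d} → ··c··> u3, ··c··> u4
  u3 = (c.(0 + 0))\{b} | (0 | 0 + a.0)\{a,d} → ··c··> u5
  u4 = (0 + 0)\{b} | (c.(0 | 0 + a.0))\{a,d} → ··c··> u5
  u5 = (0 + 0)\{b} | (0 | 0 + a.0)\{a,d} → (no moves)
Q's transition system — 6 states:
  v0 = (d.c.(0 + 0))\{b} | (c.(0 | 0 + (0 + a.0)))\{a,d} → ··c··> v1, ··d··> v2
  v1 = (d.c.(0 + 0))\{b} | (0 | 0 + (0 + a.0))\{a,d} → ··d··> v3
  v2 = (c.(0 + 0))\{b} | (c.(0 | 0 + (0 + a.0)))\{a,d} → ··c··> v3, ··c··> v4
  v3 = (c.(0 + 0))\{b} | (0 | 0 + (0 + a.0))\{a,d} → ··c··> v5
  v4 = (0 + 0)\{b} | (c.(0 | 0 + (0 + a.0)))\{a,d} → ··c··> v5
  v5 = (0 + 0)\{b} | (0 | 0 + (0 + a.0))\{a,d} → (no moves)
Partition-refinement fixed point:
  B0 = {u0, v0}
  B1 = {u1, v1}
  B2 = {u3, u4, v3, v4}
  B3 = {u5, v5}
  B4 = {u2, v2}
u0 ∈ B0, v0 ∈ B0 → same block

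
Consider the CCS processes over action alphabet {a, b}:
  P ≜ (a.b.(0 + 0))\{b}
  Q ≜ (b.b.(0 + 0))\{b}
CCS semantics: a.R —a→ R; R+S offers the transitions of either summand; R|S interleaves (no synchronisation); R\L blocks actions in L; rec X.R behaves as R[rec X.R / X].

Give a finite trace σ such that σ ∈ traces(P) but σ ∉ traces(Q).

a

Reachable graph of P (2 states):
  p0 = (a.b.(0 + 0))\{b} has moves ··a··> p1
  p1 = (b.(0 + 0))\{b} has moves ∅
Reachable graph of Q (1 states):
  q0 = (b.b.(0 + 0))\{b} has moves ∅
Executing a from P (initial set {p0}):
  after a @ step 1: {p1}
  ✓ P
Executing a from Q (initial set {q0}):
  after a @ step 1: no successor for Q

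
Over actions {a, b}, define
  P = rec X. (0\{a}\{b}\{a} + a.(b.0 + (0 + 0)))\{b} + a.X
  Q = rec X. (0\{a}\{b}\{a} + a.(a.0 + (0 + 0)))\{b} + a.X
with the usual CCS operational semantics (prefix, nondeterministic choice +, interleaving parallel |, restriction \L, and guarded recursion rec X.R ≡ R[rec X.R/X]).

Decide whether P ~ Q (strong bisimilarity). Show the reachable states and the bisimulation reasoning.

LTS(P): 2 reachable states
  u0 = rec X. (0\{a}\{b}\{a} + a.(b.0 + (0 + 0)))\{b} + a.X ⊢ -a-> u0, -a-> u1
  u1 = (b.0 + (0 + 0))\{b} ⊢ deadlocked
LTS(Q): 3 reachable states
  v0 = rec X. (0\{a}\{b}\{a} + a.(a.0 + (0 + 0)))\{b} + a.X ⊢ -a-> v0, -a-> v1
  v1 = (a.0 + (0 + 0))\{b} ⊢ -a-> v2
  v2 = 0\{b} ⊢ deadlocked
Coarsest stable partition (strong bisimilarity classes):
  B0 = {u0}
  B1 = {u1, v2}
  B2 = {v0}
  B3 = {v1}
u0 ∈ B0, v0 ∈ B2 → different blocks

not bisimilar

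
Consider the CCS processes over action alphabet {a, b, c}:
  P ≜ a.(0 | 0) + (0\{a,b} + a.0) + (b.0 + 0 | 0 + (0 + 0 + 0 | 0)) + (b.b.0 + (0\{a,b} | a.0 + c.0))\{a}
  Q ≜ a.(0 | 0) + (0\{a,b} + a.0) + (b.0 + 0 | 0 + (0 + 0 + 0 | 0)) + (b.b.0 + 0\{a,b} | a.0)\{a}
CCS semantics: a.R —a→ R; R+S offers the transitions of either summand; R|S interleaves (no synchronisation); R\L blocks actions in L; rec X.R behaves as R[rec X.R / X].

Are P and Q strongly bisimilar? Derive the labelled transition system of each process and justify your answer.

LTS(P): 5 reachable states
  m0 = a.(0 | 0) + (0\{a,b} + a.0) + (b.0 + 0 | 0 + (0 + 0 + 0 | 0)) + (b.b.0 + (0\{a,b} | a.0 + c.0))\{a} → --a--▸ m1, --a--▸ m2, --b--▸ m1, --b--▸ m3, --c--▸ m4
  m1 = 0 → ∅
  m2 = 0 | 0 → ∅
  m3 = (b.0)\{a} → --b--▸ m4
  m4 = 0\{a} → ∅
LTS(Q): 5 reachable states
  n0 = a.(0 | 0) + (0\{a,b} + a.0) + (b.0 + 0 | 0 + (0 + 0 + 0 | 0)) + (b.b.0 + 0\{a,b} | a.0)\{a} → --a--▸ n1, --a--▸ n2, --b--▸ n1, --b--▸ n3
  n1 = 0 → ∅
  n2 = 0 | 0 → ∅
  n3 = (b.0)\{a} → --b--▸ n4
  n4 = 0\{a} → ∅
Partition-refinement fixed point:
  B0 = {m0}
  B1 = {m1, m2, m4, n1, n2, n4}
  B2 = {m3, n3}
  B3 = {n0}
m0 ∈ B0, n0 ∈ B3 → different blocks

not bisimilar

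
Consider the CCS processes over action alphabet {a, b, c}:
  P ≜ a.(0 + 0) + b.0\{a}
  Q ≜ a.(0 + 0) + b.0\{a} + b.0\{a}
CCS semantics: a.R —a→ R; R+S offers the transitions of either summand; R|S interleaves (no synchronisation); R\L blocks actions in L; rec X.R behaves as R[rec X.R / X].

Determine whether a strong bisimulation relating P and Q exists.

P's transition system — 3 states:
  m0 = a.(0 + 0) + b.0\{a} → ··a··> m1, ··b··> m2
  m1 = 0 + 0 → deadlocked
  m2 = 0\{a} → deadlocked
Q's transition system — 3 states:
  n0 = a.(0 + 0) + b.0\{a} + b.0\{a} → ··a··> n1, ··b··> n2
  n1 = 0 + 0 → deadlocked
  n2 = 0\{a} → deadlocked
Coarsest stable partition (strong bisimilarity classes):
  B0 = {m0, n0}
  B1 = {m1, m2, n1, n2}
m0 ∈ B0, n0 ∈ B0 → same block

P ~ Q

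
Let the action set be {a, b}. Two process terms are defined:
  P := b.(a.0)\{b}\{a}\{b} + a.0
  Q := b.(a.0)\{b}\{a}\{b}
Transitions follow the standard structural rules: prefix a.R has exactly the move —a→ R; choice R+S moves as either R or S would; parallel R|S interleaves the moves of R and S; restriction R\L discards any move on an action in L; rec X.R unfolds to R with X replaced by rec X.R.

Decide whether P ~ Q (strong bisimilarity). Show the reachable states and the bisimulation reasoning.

NO

Reachable graph of P (3 states):
  u0 = b.(a.0)\{b}\{a}\{b} + a.0 has moves —a→ u1, —b→ u2
  u1 = 0 has moves deadlocked
  u2 = (a.0)\{b}\{a}\{b} has moves deadlocked
Reachable graph of Q (2 states):
  v0 = b.(a.0)\{b}\{a}\{b} has moves —b→ v1
  v1 = (a.0)\{b}\{a}\{b} has moves deadlocked
Partition-refinement fixed point:
  B0 = {u0}
  B1 = {u1, u2, v1}
  B2 = {v0}
u0 ∈ B0, v0 ∈ B2 → different blocks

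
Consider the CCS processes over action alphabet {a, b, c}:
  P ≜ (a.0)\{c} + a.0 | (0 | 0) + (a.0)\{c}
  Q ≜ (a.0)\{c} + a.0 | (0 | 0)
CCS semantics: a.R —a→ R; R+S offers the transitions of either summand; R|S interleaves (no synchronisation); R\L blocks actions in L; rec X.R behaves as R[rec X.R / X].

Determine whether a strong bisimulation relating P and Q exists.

P's transition system — 3 states:
  m0 = (a.0)\{c} + a.0 | (0 | 0) + (a.0)\{c} | =a=> m1, =a=> m2
  m1 = 0 | (0 | 0) | ∅
  m2 = 0\{c} | ∅
Q's transition system — 3 states:
  n0 = (a.0)\{c} + a.0 | (0 | 0) | =a=> n1, =a=> n2
  n1 = 0 | (0 | 0) | ∅
  n2 = 0\{c} | ∅
Partition-refinement fixed point:
  B0 = {m0, n0}
  B1 = {m1, m2, n1, n2}
m0 ∈ B0, n0 ∈ B0 → same block

YES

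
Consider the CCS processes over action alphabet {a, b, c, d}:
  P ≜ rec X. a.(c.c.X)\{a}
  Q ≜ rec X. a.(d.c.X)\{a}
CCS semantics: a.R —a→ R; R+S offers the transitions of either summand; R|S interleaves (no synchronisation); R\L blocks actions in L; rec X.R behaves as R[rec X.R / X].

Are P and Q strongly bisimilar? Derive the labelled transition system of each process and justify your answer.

P ≁ Q

Reachable graph of P (4 states):
  s0 = rec X. a.(c.c.X)\{a} ⊢ —a→ s1
  s1 = (c.c.(rec X. a.(c.c.X)\{a}))\{a} ⊢ —c→ s2
  s2 = (c.(rec X. a.(c.c.X)\{a}))\{a} ⊢ —c→ s3
  s3 = (rec X. a.(c.c.X)\{a})\{a} ⊢ stopped
Reachable graph of Q (4 states):
  t0 = rec X. a.(d.c.X)\{a} ⊢ —a→ t1
  t1 = (d.c.(rec X. a.(d.c.X)\{a}))\{a} ⊢ —d→ t2
  t2 = (c.(rec X. a.(d.c.X)\{a}))\{a} ⊢ —c→ t3
  t3 = (rec X. a.(d.c.X)\{a})\{a} ⊢ stopped
Coarsest stable partition (strong bisimilarity classes):
  B0 = {s0}
  B1 = {s1}
  B2 = {s2, t2}
  B3 = {s3, t3}
  B4 = {t0}
  B5 = {t1}
s0 ∈ B0, t0 ∈ B4 → different blocks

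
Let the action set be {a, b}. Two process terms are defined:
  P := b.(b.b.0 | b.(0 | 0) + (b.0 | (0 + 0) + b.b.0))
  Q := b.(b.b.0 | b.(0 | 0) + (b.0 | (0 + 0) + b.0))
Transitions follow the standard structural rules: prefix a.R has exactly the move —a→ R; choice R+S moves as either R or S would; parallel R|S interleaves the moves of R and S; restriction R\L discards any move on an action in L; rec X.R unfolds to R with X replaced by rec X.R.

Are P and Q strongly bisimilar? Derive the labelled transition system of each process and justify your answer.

P's transition system — 10 states:
  p0 = b.(b.b.0 | b.(0 | 0) + (b.0 | (0 + 0) + b.b.0)) has moves =b=> p1
  p1 = b.b.0 | b.(0 | 0) + (b.0 | (0 + 0) + b.b.0) has moves =b=> p2, =b=> p3, =b=> p4, =b=> p5
  p2 = 0 | (0 + 0) has moves ·
  p3 = b.0 has moves =b=> p6
  p4 = b.0 | b.(0 | 0) has moves =b=> p7, =b=> p8
  p5 = b.b.0 | (0 | 0) has moves =b=> p8
  p6 = 0 has moves ·
  p7 = 0 | b.(0 | 0) has moves =b=> p9
  p8 = b.0 | (0 | 0) has moves =b=> p9
  p9 = 0 | (0 | 0) has moves ·
Q's transition system — 9 states:
  q0 = b.(b.b.0 | b.(0 | 0) + (b.0 | (0 + 0) + b.0)) has moves =b=> q1
  q1 = b.b.0 | b.(0 | 0) + (b.0 | (0 + 0) + b.0) has moves =b=> q2, =b=> q3, =b=> q4, =b=> q5
  q2 = 0 has moves ·
  q3 = 0 | (0 + 0) has moves ·
  q4 = b.0 | b.(0 | 0) has moves =b=> q6, =b=> q7
  q5 = b.b.0 | (0 | 0) has moves =b=> q7
  q6 = 0 | b.(0 | 0) has moves =b=> q8
  q7 = b.0 | (0 | 0) has moves =b=> q8
  q8 = 0 | (0 | 0) has moves ·
Partition-refinement fixed point:
  B0 = {p0}
  B1 = {p1}
  B2 = {p2, p6, p9, q2, q3, q8}
  B3 = {p4, p5, q4, q5}
  B4 = {p3, p7, p8, q6, q7}
  B5 = {q0}
  B6 = {q1}
p0 ∈ B0, q0 ∈ B5 → different blocks

P ≁ Q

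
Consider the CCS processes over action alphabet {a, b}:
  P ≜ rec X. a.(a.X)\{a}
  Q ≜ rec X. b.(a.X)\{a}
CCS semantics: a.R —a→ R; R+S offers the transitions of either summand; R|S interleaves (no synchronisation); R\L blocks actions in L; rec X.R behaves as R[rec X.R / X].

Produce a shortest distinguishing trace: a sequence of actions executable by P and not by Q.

LTS(P): 2 reachable states
  u0 = rec X. a.(a.X)\{a} | —a→ u1
  u1 = (a.(rec X. a.(a.X)\{a}))\{a} | deadlocked
LTS(Q): 2 reachable states
  v0 = rec X. b.(a.X)\{a} | —b→ v1
  v1 = (a.(rec X. b.(a.X)\{a}))\{a} | deadlocked
Trace ⟨a⟩ through P, begin at {u0}:
  [1] a ⇒ {u1}
  ✓ P
Trace ⟨a⟩ through Q, begin at {v0}:
  [1] a ⇒ ∅ (Q stuck)

a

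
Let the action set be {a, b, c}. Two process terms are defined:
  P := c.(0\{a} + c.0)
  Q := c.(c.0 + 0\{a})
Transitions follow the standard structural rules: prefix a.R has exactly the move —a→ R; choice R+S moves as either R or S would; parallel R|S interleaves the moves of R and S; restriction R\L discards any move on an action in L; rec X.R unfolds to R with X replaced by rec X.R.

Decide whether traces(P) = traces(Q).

LTS(P): 3 reachable states
  s0 = c.(0\{a} + c.0) :: -c-> s1
  s1 = 0\{a} + c.0 :: -c-> s2
  s2 = 0 :: stopped
LTS(Q): 3 reachable states
  t0 = c.(c.0 + 0\{a}) :: -c-> t1
  t1 = c.0 + 0\{a} :: -c-> t2
  t2 = 0 :: stopped
Partition-refinement fixed point:
  B0 = {s0, t0}
  B1 = {s1, t1}
  B2 = {s2, t2}
s0 ∈ B0, t0 ∈ B0 → same block
Bisimilar ⇒ trace-equivalent.

trace-equivalent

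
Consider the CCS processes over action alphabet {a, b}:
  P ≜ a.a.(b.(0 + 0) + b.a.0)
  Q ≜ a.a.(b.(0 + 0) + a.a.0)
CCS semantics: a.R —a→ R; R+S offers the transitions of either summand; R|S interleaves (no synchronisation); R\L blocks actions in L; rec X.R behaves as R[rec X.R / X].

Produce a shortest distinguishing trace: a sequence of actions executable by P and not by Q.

LTS(P): 6 reachable states
  m0 = a.a.(b.(0 + 0) + b.a.0) → —a→ m1
  m1 = a.(b.(0 + 0) + b.a.0) → —a→ m2
  m2 = b.(0 + 0) + b.a.0 → —b→ m3, —b→ m4
  m3 = 0 + 0 → stopped
  m4 = a.0 → —a→ m5
  m5 = 0 → stopped
LTS(Q): 6 reachable states
  n0 = a.a.(b.(0 + 0) + a.a.0) → —a→ n1
  n1 = a.(b.(0 + 0) + a.a.0) → —a→ n2
  n2 = b.(0 + 0) + a.a.0 → —a→ n3, —b→ n4
  n3 = a.0 → —a→ n5
  n4 = 0 + 0 → stopped
  n5 = 0 → stopped
Trace ⟨aaba⟩ through P, begin at {m0}:
  after a @ step 1: {m1}
  after a @ step 2: {m2}
  after b @ step 3: {m3, m4}
  after a @ step 4: {m5}
  P completes σ.
Trace ⟨aaba⟩ through Q, begin at {n0}:
  after a @ step 1: {n1}
  after a @ step 2: {n2}
  after b @ step 3: {n4}
  after a @ step 4: no successor for Q

aaba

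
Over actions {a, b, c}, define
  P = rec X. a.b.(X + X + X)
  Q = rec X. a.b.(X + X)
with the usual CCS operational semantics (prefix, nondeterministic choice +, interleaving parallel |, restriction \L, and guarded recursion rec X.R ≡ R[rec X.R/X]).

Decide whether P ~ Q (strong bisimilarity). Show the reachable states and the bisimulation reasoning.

Reachable graph of P (3 states):
  p0 = rec X. a.b.(X + X + X) ⊢ -a-> p1
  p1 = b.((rec X. a.b.(X + X + X)) + (rec X. a.b.(X + X + X)) + (rec X. a.b.(X + X + X))) ⊢ -b-> p2
  p2 = (rec X. a.b.(X + X + X)) + (rec X. a.b.(X + X + X)) + (rec X. a.b.(X + X + X)) ⊢ -a-> p1
Reachable graph of Q (3 states):
  q0 = rec X. a.b.(X + X) ⊢ -a-> q1
  q1 = b.((rec X. a.b.(X + X)) + (rec X. a.b.(X + X))) ⊢ -b-> q2
  q2 = (rec X. a.b.(X + X)) + (rec X. a.b.(X + X)) ⊢ -a-> q1
Partition-refinement fixed point:
  B0 = {p0, p2, q0, q2}
  B1 = {p1, q1}
p0 ∈ B0, q0 ∈ B0 → same block

bisimilar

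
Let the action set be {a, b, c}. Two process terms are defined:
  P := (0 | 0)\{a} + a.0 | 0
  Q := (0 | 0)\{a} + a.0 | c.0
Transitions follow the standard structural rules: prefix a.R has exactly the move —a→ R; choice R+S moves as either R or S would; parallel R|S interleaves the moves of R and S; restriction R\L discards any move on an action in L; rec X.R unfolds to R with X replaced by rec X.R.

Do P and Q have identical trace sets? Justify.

LTS(P): 2 reachable states
  s0 = (0 | 0)\{a} + a.0 | 0 ⊢ —a→ s1
  s1 = 0 | 0 ⊢ (no moves)
LTS(Q): 4 reachable states
  t0 = (0 | 0)\{a} + a.0 | c.0 ⊢ —a→ t1, —c→ t2
  t1 = 0 | c.0 ⊢ —c→ t3
  t2 = a.0 | 0 ⊢ —a→ t3
  t3 = 0 | 0 ⊢ (no moves)
Trace ⟨c⟩ through Q, begin at {t0}:
  [1] c ⇒ {t2}
  ✓ Q
Trace ⟨c⟩ through P, begin at {s0}:
  [1] c ⇒ no successor for P

trace-distinct — witness ⟨c⟩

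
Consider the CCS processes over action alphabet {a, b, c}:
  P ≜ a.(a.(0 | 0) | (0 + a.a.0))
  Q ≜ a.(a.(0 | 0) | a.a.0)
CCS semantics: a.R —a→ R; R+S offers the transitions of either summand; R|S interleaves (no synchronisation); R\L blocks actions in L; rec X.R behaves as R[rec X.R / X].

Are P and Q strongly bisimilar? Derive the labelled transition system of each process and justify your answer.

LTS(P): 7 reachable states
  u0 = a.(a.(0 | 0) | (0 + a.a.0)) has moves ··a··> u1
  u1 = a.(0 | 0) | (0 + a.a.0) has moves ··a··> u2, ··a··> u3
  u2 = 0 | 0 | (0 + a.a.0) has moves ··a··> u4
  u3 = a.(0 | 0) | a.0 has moves ··a··> u4, ··a··> u5
  u4 = 0 | 0 | a.0 has moves ··a··> u6
  u5 = a.(0 | 0) | 0 has moves ··a··> u6
  u6 = 0 | 0 | 0 has moves ·
LTS(Q): 7 reachable states
  v0 = a.(a.(0 | 0) | a.a.0) has moves ··a··> v1
  v1 = a.(0 | 0) | a.a.0 has moves ··a··> v2, ··a··> v3
  v2 = 0 | 0 | a.a.0 has moves ··a··> v4
  v3 = a.(0 | 0) | a.0 has moves ··a··> v4, ··a··> v5
  v4 = 0 | 0 | a.0 has moves ··a··> v6
  v5 = a.(0 | 0) | 0 has moves ··a··> v6
  v6 = 0 | 0 | 0 has moves ·
Partition-refinement fixed point:
  B0 = {u0, v0}
  B1 = {u1, v1}
  B2 = {u2, u3, v2, v3}
  B3 = {u4, u5, v4, v5}
  B4 = {u6, v6}
u0 ∈ B0, v0 ∈ B0 → same block

P ~ Q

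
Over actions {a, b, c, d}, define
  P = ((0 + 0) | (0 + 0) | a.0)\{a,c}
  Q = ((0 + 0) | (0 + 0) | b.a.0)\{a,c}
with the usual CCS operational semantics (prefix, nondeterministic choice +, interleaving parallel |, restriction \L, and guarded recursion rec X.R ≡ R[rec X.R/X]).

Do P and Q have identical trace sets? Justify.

traces(P) ≠ traces(Q) — witness ⟨b⟩

LTS(P): 1 reachable states
  m0 = ((0 + 0) | (0 + 0) | a.0)\{a,c} → ·
LTS(Q): 2 reachable states
  n0 = ((0 + 0) | (0 + 0) | b.a.0)\{a,c} → —b→ n1
  n1 = ((0 + 0) | (0 + 0) | a.0)\{a,c} → ·
Run σ = ⟨b⟩ on Q: start {n0}
  step 1 (b): {n1}
  Q completes σ.
Run σ = ⟨b⟩ on P: start {m0}
  step 1 (b): no successor for P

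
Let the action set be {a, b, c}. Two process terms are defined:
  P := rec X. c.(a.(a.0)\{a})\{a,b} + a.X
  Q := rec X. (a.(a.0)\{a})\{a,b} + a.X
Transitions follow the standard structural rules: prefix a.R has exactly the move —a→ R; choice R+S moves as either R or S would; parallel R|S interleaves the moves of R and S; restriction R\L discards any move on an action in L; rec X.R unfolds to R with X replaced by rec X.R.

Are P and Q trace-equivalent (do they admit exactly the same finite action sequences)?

LTS(P): 2 reachable states
  s0 = rec X. c.(a.(a.0)\{a})\{a,b} + a.X ⊢ =a=> s0, =c=> s1
  s1 = (a.(a.0)\{a})\{a,b} ⊢ stopped
LTS(Q): 1 reachable states
  t0 = rec X. (a.(a.0)\{a})\{a,b} + a.X ⊢ =a=> t0
Run σ = ⟨c⟩ on P: start {s0}
  [1] c ⇒ {s1}
  — P admits the full trace.
Run σ = ⟨c⟩ on Q: start {t0}
  [1] c ⇒ ∅  — Q cannot continue

traces(P) ≠ traces(Q) — witness ⟨c⟩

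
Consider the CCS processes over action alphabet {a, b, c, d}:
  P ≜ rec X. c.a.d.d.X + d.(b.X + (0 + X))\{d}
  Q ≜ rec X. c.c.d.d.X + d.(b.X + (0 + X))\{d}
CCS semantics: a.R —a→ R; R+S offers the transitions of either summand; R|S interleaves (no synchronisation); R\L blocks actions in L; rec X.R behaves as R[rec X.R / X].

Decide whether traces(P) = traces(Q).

NO — witness ⟨ca⟩

Reachable graph of P (8 states):
  u0 = rec X. c.a.d.d.X + d.(b.X + (0 + X))\{d} → -c-> u1, -d-> u2
  u1 = a.d.d.(rec X. c.a.d.d.X + d.(b.X + (0 + X))\{d}) → -a-> u3
  u2 = (b.(rec X. c.a.d.d.X + d.(b.X + (0 + X))\{d}) + (0 + (rec X. c.a.d.d.X + d.(b.X + (0 + X))\{d})))\{d} → -b-> u4, -c-> u5
  u3 = d.d.(rec X. c.a.d.d.X + d.(b.X + (0 + X))\{d}) → -d-> u6
  u4 = (rec X. c.a.d.d.X + d.(b.X + (0 + X))\{d})\{d} → -c-> u5
  u5 = (a.d.d.(rec X. c.a.d.d.X + d.(b.X + (0 + X))\{d}))\{d} → -a-> u7
  u6 = d.(rec X. c.a.d.d.X + d.(b.X + (0 + X))\{d}) → -d-> u0
  u7 = (d.d.(rec X. c.a.d.d.X + d.(b.X + (0 + X))\{d}))\{d} → ·
Reachable graph of Q (8 states):
  v0 = rec X. c.c.d.d.X + d.(b.X + (0 + X))\{d} → -c-> v1, -d-> v2
  v1 = c.d.d.(rec X. c.c.d.d.X + d.(b.X + (0 + X))\{d}) → -c-> v3
  v2 = (b.(rec X. c.c.d.d.X + d.(b.X + (0 + X))\{d}) + (0 + (rec X. c.c.d.d.X + d.(b.X + (0 + X))\{d})))\{d} → -b-> v4, -c-> v5
  v3 = d.d.(rec X. c.c.d.d.X + d.(b.X + (0 + X))\{d}) → -d-> v6
  v4 = (rec X. c.c.d.d.X + d.(b.X + (0 + X))\{d})\{d} → -c-> v5
  v5 = (c.d.d.(rec X. c.c.d.d.X + d.(b.X + (0 + X))\{d}))\{d} → -c-> v7
  v6 = d.(rec X. c.c.d.d.X + d.(b.X + (0 + X))\{d}) → -d-> v0
  v7 = (d.d.(rec X. c.c.d.d.X + d.(b.X + (0 + X))\{d}))\{d} → ·
Executing ca from P (initial set {u0}):
  step 1 (c): {u1}
  step 2 (a): {u3}
  — P admits the full trace.
Executing ca from Q (initial set {v0}):
  step 1 (c): {v1}
  step 2 (a): no successor for Q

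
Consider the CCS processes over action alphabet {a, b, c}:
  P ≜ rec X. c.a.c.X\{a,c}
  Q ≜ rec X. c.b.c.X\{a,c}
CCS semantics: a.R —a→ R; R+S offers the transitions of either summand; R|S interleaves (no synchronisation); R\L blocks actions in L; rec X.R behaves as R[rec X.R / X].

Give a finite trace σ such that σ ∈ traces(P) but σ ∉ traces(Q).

ca

P's transition system — 4 states:
  u0 = rec X. c.a.c.X\{a,c} ⊢ --c--▸ u1
  u1 = a.c.(rec X. c.a.c.X\{a,c})\{a,c} ⊢ --a--▸ u2
  u2 = c.(rec X. c.a.c.X\{a,c})\{a,c} ⊢ --c--▸ u3
  u3 = (rec X. c.a.c.X\{a,c})\{a,c} ⊢ (no moves)
Q's transition system — 4 states:
  v0 = rec X. c.b.c.X\{a,c} ⊢ --c--▸ v1
  v1 = b.c.(rec X. c.b.c.X\{a,c})\{a,c} ⊢ --b--▸ v2
  v2 = c.(rec X. c.b.c.X\{a,c})\{a,c} ⊢ --c--▸ v3
  v3 = (rec X. c.b.c.X\{a,c})\{a,c} ⊢ (no moves)
Executing ca from P (initial set {u0}):
  step 1 (c): {u1}
  step 2 (a): {u2}
  — P admits the full trace.
Executing ca from Q (initial set {v0}):
  step 1 (c): {v1}
  step 2 (a): no successor for Q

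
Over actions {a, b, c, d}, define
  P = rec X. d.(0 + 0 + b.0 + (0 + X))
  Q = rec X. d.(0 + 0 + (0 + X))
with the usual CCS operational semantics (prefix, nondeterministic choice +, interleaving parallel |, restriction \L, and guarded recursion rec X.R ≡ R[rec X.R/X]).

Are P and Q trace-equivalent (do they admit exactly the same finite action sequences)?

Reachable graph of P (3 states):
  u0 = rec X. d.(0 + 0 + b.0 + (0 + X)) :: =d=> u1
  u1 = 0 + 0 + b.0 + (0 + (rec X. d.(0 + 0 + b.0 + (0 + X)))) :: =b=> u2, =d=> u1
  u2 = 0 :: ·
Reachable graph of Q (2 states):
  v0 = rec X. d.(0 + 0 + (0 + X)) :: =d=> v1
  v1 = 0 + 0 + (0 + (rec X. d.(0 + 0 + (0 + X)))) :: =d=> v1
Executing db from P (initial set {u0}):
  after d @ step 1: {u1}
  after b @ step 2: {u2}
  P completes σ.
Executing db from Q (initial set {v0}):
  after d @ step 1: {v1}
  after b @ step 2: ∅  — Q cannot continue

NO — witness ⟨db⟩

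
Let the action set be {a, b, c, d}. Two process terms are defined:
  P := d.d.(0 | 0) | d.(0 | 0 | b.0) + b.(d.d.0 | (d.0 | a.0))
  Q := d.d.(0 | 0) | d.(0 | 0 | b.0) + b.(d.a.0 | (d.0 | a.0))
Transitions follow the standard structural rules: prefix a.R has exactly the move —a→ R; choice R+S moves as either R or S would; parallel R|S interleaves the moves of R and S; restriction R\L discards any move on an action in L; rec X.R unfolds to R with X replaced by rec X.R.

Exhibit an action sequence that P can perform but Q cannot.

P's transition system — 21 states:
  u0 = d.d.(0 | 0) | d.(0 | 0 | b.0) + b.(d.d.0 | (d.0 | a.0)) :: --b--▸ u1, --d--▸ u2, --d--▸ u3
  u1 = d.d.0 | (d.0 | a.0) :: --a--▸ u4, --d--▸ u5, --d--▸ u6
  u2 = d.(0 | 0) | d.(0 | 0 | b.0) :: --d--▸ u7, --d--▸ u8
  u3 = d.d.(0 | 0) | (0 | 0 | b.0) :: --b--▸ u9, --d--▸ u8
  u4 = d.d.0 | (d.0 | 0) :: --d--▸ u10, --d--▸ u11
  u5 = d.0 | (d.0 | a.0) :: --a--▸ u10, --d--▸ u12, --d--▸ u13
  u6 = d.d.0 | (0 | a.0) :: --a--▸ u11, --d--▸ u13
  u7 = 0 | 0 | d.(0 | 0 | b.0) :: --d--▸ u14
  u8 = d.(0 | 0) | (0 | 0 | b.0) :: --b--▸ u15, --d--▸ u14
  u9 = d.d.(0 | 0) | (0 | 0 | 0) :: --d--▸ u15
  u10 = d.0 | (d.0 | 0) :: --d--▸ u16, --d--▸ u17
  u11 = d.d.0 | (0 | 0) :: --d--▸ u17
  u12 = 0 | (d.0 | a.0) :: --a--▸ u16, --d--▸ u18
  u13 = d.0 | (0 | a.0) :: --a--▸ u17, --d--▸ u18
  u14 = 0 | 0 | (0 | 0 | b.0) :: --b--▸ u19
  u15 = d.(0 | 0) | (0 | 0 | 0) :: --d--▸ u19
  u16 = 0 | (d.0 | 0) :: --d--▸ u20
  u17 = d.0 | (0 | 0) :: --d--▸ u20
  u18 = 0 | (0 | a.0) :: --a--▸ u20
  u19 = 0 | 0 | (0 | 0 | 0) :: ·
  u20 = 0 | (0 | 0) :: ·
Q's transition system — 21 states:
  v0 = d.d.(0 | 0) | d.(0 | 0 | b.0) + b.(d.a.0 | (d.0 | a.0)) :: --b--▸ v1, --d--▸ v2, --d--▸ v3
  v1 = d.a.0 | (d.0 | a.0) :: --a--▸ v4, --d--▸ v5, --d--▸ v6
  v2 = d.(0 | 0) | d.(0 | 0 | b.0) :: --d--▸ v7, --d--▸ v8
  v3 = d.d.(0 | 0) | (0 | 0 | b.0) :: --b--▸ v9, --d--▸ v8
  v4 = d.a.0 | (d.0 | 0) :: --d--▸ v10, --d--▸ v11
  v5 = a.0 | (d.0 | a.0) :: --a--▸ v10, --a--▸ v12, --d--▸ v13
  v6 = d.a.0 | (0 | a.0) :: --a--▸ v11, --d--▸ v13
  v7 = 0 | 0 | d.(0 | 0 | b.0) :: --d--▸ v14
  v8 = d.(0 | 0) | (0 | 0 | b.0) :: --b--▸ v15, --d--▸ v14
  v9 = d.d.(0 | 0) | (0 | 0 | 0) :: --d--▸ v15
  v10 = a.0 | (d.0 | 0) :: --a--▸ v16, --d--▸ v17
  v11 = d.a.0 | (0 | 0) :: --d--▸ v17
  v12 = 0 | (d.0 | a.0) :: --a--▸ v16, --d--▸ v18
  v13 = a.0 | (0 | a.0) :: --a--▸ v17, --a--▸ v18
  v14 = 0 | 0 | (0 | 0 | b.0) :: --b--▸ v19
  v15 = d.(0 | 0) | (0 | 0 | 0) :: --d--▸ v19
  v16 = 0 | (d.0 | 0) :: --d--▸ v20
  v17 = a.0 | (0 | 0) :: --a--▸ v20
  v18 = 0 | (0 | a.0) :: --a--▸ v20
  v19 = 0 | 0 | (0 | 0 | 0) :: ·
  v20 = 0 | (0 | 0) :: ·
Run σ = ⟨bddd⟩ on P: start {u0}
  after b @ step 1: {u1}
  after d @ step 2: {u5, u6}
  after d @ step 3: {u12, u13}
  after d @ step 4: {u18}
  ✓ P
Run σ = ⟨bddd⟩ on Q: start {v0}
  after b @ step 1: {v1}
  after d @ step 2: {v5, v6}
  after d @ step 3: {v13}
  after d @ step 4: no successor for Q

bddd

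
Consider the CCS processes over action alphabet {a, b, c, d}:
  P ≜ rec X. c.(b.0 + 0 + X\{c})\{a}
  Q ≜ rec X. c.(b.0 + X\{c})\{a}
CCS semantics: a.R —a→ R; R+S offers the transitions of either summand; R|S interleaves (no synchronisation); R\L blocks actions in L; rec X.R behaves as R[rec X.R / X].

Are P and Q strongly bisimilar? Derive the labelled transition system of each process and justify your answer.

LTS(P): 3 reachable states
  m0 = rec X. c.(b.0 + 0 + X\{c})\{a} → —c→ m1
  m1 = (b.0 + 0 + (rec X. c.(b.0 + 0 + X\{c})\{a})\{c})\{a} → —b→ m2
  m2 = 0\{a} → deadlocked
LTS(Q): 3 reachable states
  n0 = rec X. c.(b.0 + X\{c})\{a} → —c→ n1
  n1 = (b.0 + (rec X. c.(b.0 + X\{c})\{a})\{c})\{a} → —b→ n2
  n2 = 0\{a} → deadlocked
Partition-refinement fixed point:
  B0 = {m0, n0}
  B1 = {m1, n1}
  B2 = {m2, n2}
m0 ∈ B0, n0 ∈ B0 → same block

bisimilar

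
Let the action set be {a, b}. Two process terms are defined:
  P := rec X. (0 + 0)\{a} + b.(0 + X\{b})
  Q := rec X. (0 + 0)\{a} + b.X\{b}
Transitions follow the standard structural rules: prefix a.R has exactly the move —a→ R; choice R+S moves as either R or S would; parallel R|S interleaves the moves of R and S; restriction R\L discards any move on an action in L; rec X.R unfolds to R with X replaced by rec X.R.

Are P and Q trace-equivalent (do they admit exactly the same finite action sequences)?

trace-equivalent

Reachable graph of P (2 states):
  s0 = rec X. (0 + 0)\{a} + b.(0 + X\{b}) ⊢ —b→ s1
  s1 = 0 + (rec X. (0 + 0)\{a} + b.(0 + X\{b}))\{b} ⊢ ∅
Reachable graph of Q (2 states):
  t0 = rec X. (0 + 0)\{a} + b.X\{b} ⊢ —b→ t1
  t1 = (rec X. (0 + 0)\{a} + b.X\{b})\{b} ⊢ ∅
Coarsest stable partition (strong bisimilarity classes):
  B0 = {s0, t0}
  B1 = {s1, t1}
s0 ∈ B0, t0 ∈ B0 → same block
Bisimilar ⇒ trace-equivalent.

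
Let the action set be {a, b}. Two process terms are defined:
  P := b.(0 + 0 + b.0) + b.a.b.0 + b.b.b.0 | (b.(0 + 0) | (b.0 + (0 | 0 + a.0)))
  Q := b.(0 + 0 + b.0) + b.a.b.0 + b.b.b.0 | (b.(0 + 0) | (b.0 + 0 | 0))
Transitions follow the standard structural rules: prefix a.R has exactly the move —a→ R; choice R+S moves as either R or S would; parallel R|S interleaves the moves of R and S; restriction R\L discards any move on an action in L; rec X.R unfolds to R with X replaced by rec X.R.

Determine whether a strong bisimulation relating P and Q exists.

not bisimilar

Reachable graph of P (20 states):
  p0 = b.(0 + 0 + b.0) + b.a.b.0 + b.b.b.0 | (b.(0 + 0) | (b.0 + (0 | 0 + a.0))) has moves =a=> p1, =b=> p1, =b=> p2, =b=> p3, =b=> p4, =b=> p5
  p1 = b.b.b.0 | (b.(0 + 0) | 0) has moves =b=> p6, =b=> p7
  p2 = 0 + 0 + b.0 has moves =b=> p8
  p3 = a.b.0 has moves =a=> p9
  p4 = b.b.0 | (b.(0 + 0) | (b.0 + (0 | 0 + a.0))) has moves =a=> p6, =b=> p10, =b=> p11, =b=> p6
  p5 = b.b.b.0 | ((0 + 0) | (b.0 + (0 | 0 + a.0))) has moves =a=> p7, =b=> p11, =b=> p7
  p6 = b.b.0 | (b.(0 + 0) | 0) has moves =b=> p12, =b=> p13
  p7 = b.b.b.0 | ((0 + 0) | 0) has moves =b=> p13
  p8 = 0 has moves ·
  p9 = b.0 has moves =b=> p8
  p10 = b.0 | (b.(0 + 0) | (b.0 + (0 | 0 + a.0))) has moves =a=> p12, =b=> p12, =b=> p14, =b=> p15
  p11 = b.b.0 | ((0 + 0) | (b.0 + (0 | 0 + a.0))) has moves =a=> p13, =b=> p13, =b=> p15
  p12 = b.0 | (b.(0 + 0) | 0) has moves =b=> p16, =b=> p17
  p13 = b.b.0 | ((0 + 0) | 0) has moves =b=> p17
  p14 = 0 | (b.(0 + 0) | (b.0 + (0 | 0 + a.0))) has moves =a=> p16, =b=> p16, =b=> p18
  p15 = b.0 | ((0 + 0) | (b.0 + (0 | 0 + a.0))) has moves =a=> p17, =b=> p17, =b=> p18
  p16 = 0 | (b.(0 + 0) | 0) has moves =b=> p19
  p17 = b.0 | ((0 + 0) | 0) has moves =b=> p19
  p18 = 0 | ((0 + 0) | (b.0 + (0 | 0 + a.0))) has moves =a=> p19, =b=> p19
  p19 = 0 | ((0 + 0) | 0) has moves ·
Reachable graph of Q (20 states):
  q0 = b.(0 + 0 + b.0) + b.a.b.0 + b.b.b.0 | (b.(0 + 0) | (b.0 + 0 | 0)) has moves =b=> q1, =b=> q2, =b=> q3, =b=> q4, =b=> q5
  q1 = 0 + 0 + b.0 has moves =b=> q6
  q2 = a.b.0 has moves =a=> q7
  q3 = b.b.0 | (b.(0 + 0) | (b.0 + 0 | 0)) has moves =b=> q10, =b=> q8, =b=> q9
  q4 = b.b.b.0 | ((0 + 0) | (b.0 + 0 | 0)) has moves =b=> q11, =b=> q9
  q5 = b.b.b.0 | (b.(0 + 0) | 0) has moves =b=> q10, =b=> q11
  q6 = 0 has moves ·
  q7 = b.0 has moves =b=> q6
  q8 = b.0 | (b.(0 + 0) | (b.0 + 0 | 0)) has moves =b=> q12, =b=> q13, =b=> q14
  q9 = b.b.0 | ((0 + 0) | (b.0 + 0 | 0)) has moves =b=> q13, =b=> q15
  q10 = b.b.0 | (b.(0 + 0) | 0) has moves =b=> q14, =b=> q15
  q11 = b.b.b.0 | ((0 + 0) | 0) has moves =b=> q15
  q12 = 0 | (b.(0 + 0) | (b.0 + 0 | 0)) has moves =b=> q16, =b=> q17
  q13 = b.0 | ((0 + 0) | (b.0 + 0 | 0)) has moves =b=> q16, =b=> q18
  q14 = b.0 | (b.(0 + 0) | 0) has moves =b=> q17, =b=> q18
  q15 = b.b.0 | ((0 + 0) | 0) has moves =b=> q18
  q16 = 0 | ((0 + 0) | (b.0 + 0 | 0)) has moves =b=> q19
  q17 = 0 | (b.(0 + 0) | 0) has moves =b=> q19
  q18 = b.0 | ((0 + 0) | 0) has moves =b=> q19
  q19 = 0 | ((0 + 0) | 0) has moves ·
Coarsest stable partition (strong bisimilarity classes):
  B0 = {p0}
  B1 = {p4, p5}
  B2 = {p6, p7, q10, q11, q8, q9}
  B3 = {p12, p13, q12, q13, q14, q15}
  B4 = {p16, p17, p2, p9, q1, q16, q17, q18, q7}
  B5 = {p19, p8, q19, q6}
  B6 = {p10, p11}
  B7 = {p14, p15}
  B8 = {p18}
  B9 = {p1, q3, q4, q5}
  B10 = {p3, q2}
  B11 = {q0}
p0 ∈ B0, q0 ∈ B11 → different blocks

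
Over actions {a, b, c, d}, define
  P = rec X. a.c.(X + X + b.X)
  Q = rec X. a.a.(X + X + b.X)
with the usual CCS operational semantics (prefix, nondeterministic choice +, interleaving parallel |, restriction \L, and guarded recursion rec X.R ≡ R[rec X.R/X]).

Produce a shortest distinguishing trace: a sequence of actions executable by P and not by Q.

ac

P's transition system — 3 states:
  u0 = rec X. a.c.(X + X + b.X) :: -a-> u1
  u1 = c.((rec X. a.c.(X + X + b.X)) + (rec X. a.c.(X + X + b.X)) + b.(rec X. a.c.(X + X + b.X))) :: -c-> u2
  u2 = (rec X. a.c.(X + X + b.X)) + (rec X. a.c.(X + X + b.X)) + b.(rec X. a.c.(X + X + b.X)) :: -a-> u1, -b-> u0
Q's transition system — 3 states:
  v0 = rec X. a.a.(X + X + b.X) :: -a-> v1
  v1 = a.((rec X. a.a.(X + X + b.X)) + (rec X. a.a.(X + X + b.X)) + b.(rec X. a.a.(X + X + b.X))) :: -a-> v2
  v2 = (rec X. a.a.(X + X + b.X)) + (rec X. a.a.(X + X + b.X)) + b.(rec X. a.a.(X + X + b.X)) :: -a-> v1, -b-> v0
Run σ = ⟨ac⟩ on P: start {u0}
  step 1 (a): {u1}
  step 2 (c): {u2}
  P completes σ.
Run σ = ⟨ac⟩ on Q: start {v0}
  step 1 (a): {v1}
  step 2 (c): no successor for Q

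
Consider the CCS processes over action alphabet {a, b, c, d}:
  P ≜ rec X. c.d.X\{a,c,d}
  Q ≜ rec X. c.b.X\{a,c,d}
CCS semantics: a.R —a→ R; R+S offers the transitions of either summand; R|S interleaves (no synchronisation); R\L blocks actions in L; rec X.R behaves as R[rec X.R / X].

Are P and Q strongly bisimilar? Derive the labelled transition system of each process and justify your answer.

P ≁ Q

P's transition system — 3 states:
  p0 = rec X. c.d.X\{a,c,d} has moves ··c··> p1
  p1 = d.(rec X. c.d.X\{a,c,d})\{a,c,d} has moves ··d··> p2
  p2 = (rec X. c.d.X\{a,c,d})\{a,c,d} has moves ·
Q's transition system — 3 states:
  q0 = rec X. c.b.X\{a,c,d} has moves ··c··> q1
  q1 = b.(rec X. c.b.X\{a,c,d})\{a,c,d} has moves ··b··> q2
  q2 = (rec X. c.b.X\{a,c,d})\{a,c,d} has moves ·
Bisimilarity quotient blocks:
  B0 = {p0}
  B1 = {p1}
  B2 = {p2, q2}
  B3 = {q0}
  B4 = {q1}
p0 ∈ B0, q0 ∈ B3 → different blocks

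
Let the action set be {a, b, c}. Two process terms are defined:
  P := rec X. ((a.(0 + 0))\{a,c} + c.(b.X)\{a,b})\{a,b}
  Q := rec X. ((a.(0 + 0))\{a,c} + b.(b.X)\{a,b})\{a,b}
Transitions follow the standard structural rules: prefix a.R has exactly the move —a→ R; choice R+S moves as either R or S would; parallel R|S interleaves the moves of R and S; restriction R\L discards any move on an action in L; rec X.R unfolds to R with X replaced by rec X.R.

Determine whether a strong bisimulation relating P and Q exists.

not bisimilar

LTS(P): 2 reachable states
  p0 = rec X. ((a.(0 + 0))\{a,c} + c.(b.X)\{a,b})\{a,b} has moves -c-> p1
  p1 = (b.(rec X. ((a.(0 + 0))\{a,c} + c.(b.X)\{a,b})\{a,b}))\{a,b}\{a,b} has moves ∅
LTS(Q): 1 reachable states
  q0 = rec X. ((a.(0 + 0))\{a,c} + b.(b.X)\{a,b})\{a,b} has moves ∅
Partition-refinement fixed point:
  B0 = {p0}
  B1 = {p1, q0}
p0 ∈ B0, q0 ∈ B1 → different blocks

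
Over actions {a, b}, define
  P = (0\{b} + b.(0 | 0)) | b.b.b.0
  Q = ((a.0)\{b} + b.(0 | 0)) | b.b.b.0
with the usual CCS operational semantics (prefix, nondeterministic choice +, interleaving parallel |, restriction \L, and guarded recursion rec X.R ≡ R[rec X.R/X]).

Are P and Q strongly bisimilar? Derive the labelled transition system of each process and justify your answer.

P ≁ Q

P's transition system — 8 states:
  p0 = (0\{b} + b.(0 | 0)) | b.b.b.0 has moves -b-> p1, -b-> p2
  p1 = (0\{b} + b.(0 | 0)) | b.b.0 has moves -b-> p3, -b-> p4
  p2 = 0 | 0 | b.b.b.0 has moves -b-> p4
  p3 = (0\{b} + b.(0 | 0)) | b.0 has moves -b-> p5, -b-> p6
  p4 = 0 | 0 | b.b.0 has moves -b-> p6
  p5 = (0\{b} + b.(0 | 0)) | 0 has moves -b-> p7
  p6 = 0 | 0 | b.0 has moves -b-> p7
  p7 = 0 | 0 | 0 has moves stopped
Q's transition system — 12 states:
  q0 = ((a.0)\{b} + b.(0 | 0)) | b.b.b.0 has moves -a-> q1, -b-> q2, -b-> q3
  q1 = 0\{b} | b.b.b.0 has moves -b-> q4
  q2 = ((a.0)\{b} + b.(0 | 0)) | b.b.0 has moves -a-> q4, -b-> q5, -b-> q6
  q3 = 0 | 0 | b.b.b.0 has moves -b-> q6
  q4 = 0\{b} | b.b.0 has moves -b-> q7
  q5 = ((a.0)\{b} + b.(0 | 0)) | b.0 has moves -a-> q7, -b-> q8, -b-> q9
  q6 = 0 | 0 | b.b.0 has moves -b-> q9
  q7 = 0\{b} | b.0 has moves -b-> q10
  q8 = ((a.0)\{b} + b.(0 | 0)) | 0 has moves -a-> q10, -b-> q11
  q9 = 0 | 0 | b.0 has moves -b-> q11
  q10 = 0\{b} | 0 has moves stopped
  q11 = 0 | 0 | 0 has moves stopped
Bisimilarity quotient blocks:
  B0 = {p0}
  B1 = {p1, p2, q1, q3}
  B2 = {p3, p4, q4, q6}
  B3 = {p5, p6, q7, q9}
  B4 = {p7, q10, q11}
  B5 = {q0}
  B6 = {q2}
  B7 = {q5}
  B8 = {q8}
p0 ∈ B0, q0 ∈ B5 → different blocks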